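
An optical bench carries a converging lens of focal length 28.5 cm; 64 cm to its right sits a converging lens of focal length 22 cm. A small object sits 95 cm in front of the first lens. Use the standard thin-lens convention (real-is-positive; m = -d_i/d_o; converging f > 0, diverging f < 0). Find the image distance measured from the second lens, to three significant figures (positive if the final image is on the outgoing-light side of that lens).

Lens 1: 1/d_i1 = 1/f_1 - 1/d_o1 = 1/28.5 - 1/95 = 0.02456 cm^-1, so d_i1 = 40.714 cm.
Object distance for lens 2: d_o2 = 64 - 40.714 = 23.286 cm.
Lens 2: 1/d_i2 = 1/f_2 - 1/d_o2 = 1/22 - 1/(23.286) = 0.00251 cm^-1, so d_i2 = 398.444 cm.

398 cm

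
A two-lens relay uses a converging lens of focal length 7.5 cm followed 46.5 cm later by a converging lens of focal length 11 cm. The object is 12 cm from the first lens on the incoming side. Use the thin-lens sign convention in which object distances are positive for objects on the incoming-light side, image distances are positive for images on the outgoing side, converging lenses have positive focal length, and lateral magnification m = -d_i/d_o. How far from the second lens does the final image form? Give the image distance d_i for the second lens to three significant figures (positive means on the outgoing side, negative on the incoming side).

Lens 1: 1/d_i1 = 1/f_1 - 1/d_o1 = 1/7.5 - 1/12 = 0.05000 cm^-1, so d_i1 = 20.000 cm.
The intermediate image is 20.000 cm to the right of lens 1, so d_o2 = L - d_i1 = 46.5 - 20.000 = 26.500 cm.
Lens 2: 1/d_i2 = 1/f_2 - 1/d_o2 = 1/11 - 1/(26.500) = 0.05317 cm^-1, so d_i2 = 18.806 cm.

18.8 cm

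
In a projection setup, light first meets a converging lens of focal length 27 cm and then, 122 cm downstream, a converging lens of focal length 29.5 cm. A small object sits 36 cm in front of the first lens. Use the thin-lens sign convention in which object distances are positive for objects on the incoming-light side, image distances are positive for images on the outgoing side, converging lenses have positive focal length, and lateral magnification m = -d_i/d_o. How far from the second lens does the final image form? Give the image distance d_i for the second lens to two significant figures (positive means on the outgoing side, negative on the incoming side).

First lens: d_i1 = 1/(1/27 - 1/36) = 108.000 cm.
That image sits 14.000 cm in front of the second lens, so d_o2 = 14.000 cm.
Second lens: d_i2 = 1/(1/29.5 - 1/(14.000)) = -26.645 cm.

-27 cm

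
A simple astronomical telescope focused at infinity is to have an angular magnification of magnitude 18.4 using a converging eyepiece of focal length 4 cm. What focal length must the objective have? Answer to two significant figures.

|M| = f_obj/|f_eye|, so f_obj = |M| x |f_eye| = 18.4 x 4 = 73.600 cm.

74 cm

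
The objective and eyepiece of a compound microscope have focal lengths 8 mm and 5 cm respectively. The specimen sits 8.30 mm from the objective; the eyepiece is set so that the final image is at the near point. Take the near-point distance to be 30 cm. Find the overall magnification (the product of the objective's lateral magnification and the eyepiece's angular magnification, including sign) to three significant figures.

-187

Convert to cm: f_obj = 8 mm = 0.8 cm; d_o = 8.30 mm = 0.83 cm.
Objective: 1/d_i = 1/f_obj - 1/d_o = 1/0.8 - 1/0.83 = 0.04518 cm^-1, so d_i = 22.133 cm.
m_obj = -d_i/d_o = -22.133/0.83 = -26.667.
Eyepiece angular magnification (image at near point): M_eye = 1 + D/f_e = 1 + 30/5 = 7.000.
Overall M = m_obj x M_eye = (-26.667)(7.000) = -186.67.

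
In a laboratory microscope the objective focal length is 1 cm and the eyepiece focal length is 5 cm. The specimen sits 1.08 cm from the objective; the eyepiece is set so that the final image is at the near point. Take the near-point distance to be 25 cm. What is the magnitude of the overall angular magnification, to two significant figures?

Objective: 1/d_i = 1/f_obj - 1/d_o = 1/1 - 1/1.08 = 0.07407 cm^-1, so d_i = 13.500 cm.
m_obj = -d_i/d_o = -13.500/1.08 = -12.500.
Eyepiece angular magnification (image at near point): M_eye = 1 + D/f_e = 1 + 25/5 = 6.000.
Overall M = m_obj x M_eye = (-12.500)(6.000) = -75.00.
|M| = 75.00.

75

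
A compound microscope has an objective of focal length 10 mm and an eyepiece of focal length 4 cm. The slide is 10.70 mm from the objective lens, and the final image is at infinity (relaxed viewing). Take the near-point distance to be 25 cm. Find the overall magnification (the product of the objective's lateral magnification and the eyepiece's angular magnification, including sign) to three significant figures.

Convert to cm: f_obj = 10 mm = 1 cm; d_o = 10.70 mm = 1.07 cm.
Objective: 1/d_i = 1/f_obj - 1/d_o = 1/1 - 1/1.07 = 0.06542 cm^-1, so d_i = 15.286 cm.
m_obj = -d_i/d_o = -15.286/1.07 = -14.286.
Eyepiece angular magnification (image at infinity): M_eye = D/f_e = 25/4 = 6.250.
Overall M = m_obj x M_eye = (-14.286)(6.250) = -89.29.

-89.3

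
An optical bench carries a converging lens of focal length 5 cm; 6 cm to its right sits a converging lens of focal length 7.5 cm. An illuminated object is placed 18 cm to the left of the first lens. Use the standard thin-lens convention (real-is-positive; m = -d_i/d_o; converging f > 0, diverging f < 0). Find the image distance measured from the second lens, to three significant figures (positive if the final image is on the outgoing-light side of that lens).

0.822 cm

First lens: d_i1 = 1/(1/5 - 1/18) = 6.923 cm.
Since 6.923 cm > 6 cm, the first image lies past the second lens and serves as a virtual object: d_o2 = L - d_i1 = -0.923 cm.
Second lens: d_i2 = 1/(1/7.5 - 1/(-0.923)) = 0.822 cm.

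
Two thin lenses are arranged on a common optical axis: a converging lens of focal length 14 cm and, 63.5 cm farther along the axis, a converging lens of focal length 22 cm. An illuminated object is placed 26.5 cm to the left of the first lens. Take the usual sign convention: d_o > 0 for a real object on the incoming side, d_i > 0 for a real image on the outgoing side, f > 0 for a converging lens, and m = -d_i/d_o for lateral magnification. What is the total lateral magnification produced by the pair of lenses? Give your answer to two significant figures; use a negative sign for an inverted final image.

Applying the thin-lens equation to the first lens, 1/14 = 1/26.5 + 1/d_i1, which gives d_i1 = 29.680 cm.
Its lateral magnification is m_1 = -d_i1/d_o1 = -(29.680)/26.5 = -1.1200.
The intermediate image is 29.680 cm to the right of lens 1, so d_o2 = L - d_i1 = 63.5 - 29.680 = 33.820 cm.
Applying the thin-lens equation again with f_2 = 22 cm and d_o2 = 33.820 cm gives d_i2 = 62.948 cm.
m_2 = -(62.948)/(33.820) = -1.8613.
The system's lateral magnification is m_1 m_2 = (-1.1200)(-1.8613) = 2.0846.

2.1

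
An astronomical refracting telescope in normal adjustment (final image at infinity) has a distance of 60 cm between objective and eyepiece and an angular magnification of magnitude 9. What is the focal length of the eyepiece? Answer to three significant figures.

In normal adjustment the tube length equals f_obj + f_eye and |M| = f_obj/f_eye.
So f_obj = 9 f_eye and 9 f_eye + f_eye = 60 cm, giving f_eye = 60/10 = 6.000 cm and f_obj = 54.000 cm.

6.00 cm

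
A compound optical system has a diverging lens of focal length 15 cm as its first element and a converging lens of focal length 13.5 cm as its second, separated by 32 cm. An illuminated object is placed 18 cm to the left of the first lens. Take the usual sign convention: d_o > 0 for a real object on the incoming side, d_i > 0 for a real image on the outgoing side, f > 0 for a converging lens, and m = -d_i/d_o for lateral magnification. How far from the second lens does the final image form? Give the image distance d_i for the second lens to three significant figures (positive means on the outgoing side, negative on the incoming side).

20.3 cm

First lens: d_i1 = 1/(1/(-15) - 1/18) = -8.182 cm.
The intermediate image is virtual, 8.182 cm to the left of lens 1, so d_o2 = L - d_i1 = 32 - (-8.182) = 40.182 cm.
Second lens: d_i2 = 1/(1/13.5 - 1/(40.182)) = 20.330 cm.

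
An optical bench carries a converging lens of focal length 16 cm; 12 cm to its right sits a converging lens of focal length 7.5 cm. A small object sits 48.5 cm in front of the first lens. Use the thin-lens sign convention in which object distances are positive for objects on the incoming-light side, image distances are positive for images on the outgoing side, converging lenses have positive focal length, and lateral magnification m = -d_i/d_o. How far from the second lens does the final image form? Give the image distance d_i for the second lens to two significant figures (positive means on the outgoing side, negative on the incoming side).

First lens: d_i1 = 1/(1/16 - 1/48.5) = 23.877 cm.
This image would form 23.877 cm past lens 1, i.e. 11.877 cm beyond lens 2, so it is a virtual object for lens 2: d_o2 = 12 - 23.877 = -11.877 cm.
Second lens: d_i2 = 1/(1/7.5 - 1/(-11.877)) = 4.597 cm.

4.6 cm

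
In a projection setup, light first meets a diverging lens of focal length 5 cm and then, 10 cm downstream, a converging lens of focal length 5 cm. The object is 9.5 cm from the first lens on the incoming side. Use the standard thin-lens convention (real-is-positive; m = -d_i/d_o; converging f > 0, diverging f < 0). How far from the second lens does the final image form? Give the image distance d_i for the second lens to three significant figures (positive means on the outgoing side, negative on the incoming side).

Applying the thin-lens equation to the first lens, 1/(-5) = 1/9.5 + 1/d_i1, which gives d_i1 = -3.276 cm.
The intermediate image is virtual, 3.276 cm to the left of lens 1, so d_o2 = L - d_i1 = 10 - (-3.276) = 13.276 cm.
Applying the thin-lens equation again with f_2 = 5 cm and d_o2 = 13.276 cm gives d_i2 = 8.021 cm.

8.02 cm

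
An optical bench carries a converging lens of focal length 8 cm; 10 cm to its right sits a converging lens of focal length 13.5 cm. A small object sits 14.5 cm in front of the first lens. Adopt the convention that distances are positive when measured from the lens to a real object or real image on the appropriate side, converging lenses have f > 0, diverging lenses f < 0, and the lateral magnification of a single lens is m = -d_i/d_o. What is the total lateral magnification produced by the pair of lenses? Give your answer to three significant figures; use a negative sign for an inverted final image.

-0.778

First lens: d_i1 = 1/(1/8 - 1/14.5) = 17.846 cm.
m_1 = -(17.846)/14.5 = -1.2308.
This image would form 17.846 cm past lens 1, i.e. 7.846 cm beyond lens 2, so it is a virtual object for lens 2: d_o2 = 10 - 17.846 = -7.846 cm.
Second lens: d_i2 = 1/(1/13.5 - 1/(-7.846)) = 4.962 cm.
m_2 = -(4.962)/(-7.846) = 0.6324.
The system's lateral magnification is m_1 m_2 = (-1.2308)(0.6324) = -0.7784.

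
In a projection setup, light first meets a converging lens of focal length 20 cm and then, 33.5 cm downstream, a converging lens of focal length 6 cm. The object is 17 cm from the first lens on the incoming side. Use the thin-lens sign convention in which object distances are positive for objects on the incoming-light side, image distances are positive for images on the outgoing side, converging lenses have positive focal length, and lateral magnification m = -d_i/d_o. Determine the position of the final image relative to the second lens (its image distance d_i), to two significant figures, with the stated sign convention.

Applying the thin-lens equation to the first lens, 1/20 = 1/17 + 1/d_i1, which gives d_i1 = -113.333 cm.
The intermediate image is virtual, 113.333 cm to the left of lens 1, so d_o2 = L - d_i1 = 33.5 - (-113.333) = 146.833 cm.
Applying the thin-lens equation again with f_2 = 6 cm and d_o2 = 146.833 cm gives d_i2 = 6.256 cm.

6.3 cm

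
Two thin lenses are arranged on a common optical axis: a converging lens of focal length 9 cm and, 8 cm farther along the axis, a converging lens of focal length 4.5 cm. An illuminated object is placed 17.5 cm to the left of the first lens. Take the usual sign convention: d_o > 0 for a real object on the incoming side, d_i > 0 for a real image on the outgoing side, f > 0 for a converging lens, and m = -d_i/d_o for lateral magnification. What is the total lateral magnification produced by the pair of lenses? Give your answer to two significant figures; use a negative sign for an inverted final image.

-0.32

Applying the thin-lens equation to the first lens, 1/9 = 1/17.5 + 1/d_i1, which gives d_i1 = 18.529 cm.
Its lateral magnification is m_1 = -d_i1/d_o1 = -(18.529)/17.5 = -1.0588.
This image would form 18.529 cm past lens 1, i.e. 10.529 cm beyond lens 2, so it is a virtual object for lens 2: d_o2 = 8 - 18.529 = -10.529 cm.
Applying the thin-lens equation again with f_2 = 4.5 cm and d_o2 = -10.529 cm gives d_i2 = 3.153 cm.
m_2 = -(3.153)/(-10.529) = 0.2994.
Overall magnification: m = m_1 m_2 = -0.3170.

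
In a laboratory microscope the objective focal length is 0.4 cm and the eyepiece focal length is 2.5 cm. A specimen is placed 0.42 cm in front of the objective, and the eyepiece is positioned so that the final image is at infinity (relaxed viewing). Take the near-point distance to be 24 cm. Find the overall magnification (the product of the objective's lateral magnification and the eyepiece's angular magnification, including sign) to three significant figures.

Objective: 1/d_i = 1/f_obj - 1/d_o = 1/0.4 - 1/0.42 = 0.11905 cm^-1, so d_i = 8.400 cm.
m_obj = -d_i/d_o = -8.400/0.42 = -20.000.
Eyepiece angular magnification (image at infinity): M_eye = D/f_e = 24/2.5 = 9.600.
Overall M = m_obj x M_eye = (-20.000)(9.600) = -192.00.

-192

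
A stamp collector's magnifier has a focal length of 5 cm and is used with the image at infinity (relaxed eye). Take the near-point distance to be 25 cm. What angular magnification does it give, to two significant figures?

5.0

M = D/f = 25/5 = 5.000.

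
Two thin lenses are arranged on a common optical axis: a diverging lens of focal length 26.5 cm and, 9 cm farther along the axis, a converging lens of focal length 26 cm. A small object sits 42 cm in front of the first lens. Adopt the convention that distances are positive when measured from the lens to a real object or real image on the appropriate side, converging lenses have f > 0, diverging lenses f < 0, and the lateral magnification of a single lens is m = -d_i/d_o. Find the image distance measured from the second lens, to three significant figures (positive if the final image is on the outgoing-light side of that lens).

First lens: d_i1 = 1/(1/(-26.5) - 1/42) = -16.248 cm.
With d_i1 < 0 the first image is virtual and lies on the object side; the object distance for lens 2 is d_o2 = 9 - (-16.248) = 25.248 cm.
Second lens: d_i2 = 1/(1/26 - 1/(25.248)) = -873.146 cm.

-873 cm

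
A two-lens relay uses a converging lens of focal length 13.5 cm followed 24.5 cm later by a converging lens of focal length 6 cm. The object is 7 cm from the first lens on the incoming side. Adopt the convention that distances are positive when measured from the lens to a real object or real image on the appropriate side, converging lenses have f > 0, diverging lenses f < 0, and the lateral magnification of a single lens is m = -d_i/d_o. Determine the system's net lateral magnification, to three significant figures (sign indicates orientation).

Applying the thin-lens equation to the first lens, 1/13.5 = 1/7 + 1/d_i1, which gives d_i1 = -14.538 cm.
Its lateral magnification is m_1 = -d_i1/d_o1 = -(-14.538)/7 = 2.0769.
The intermediate image is virtual, 14.538 cm to the left of lens 1, so d_o2 = L - d_i1 = 24.5 - (-14.538) = 39.038 cm.
Applying the thin-lens equation again with f_2 = 6 cm and d_o2 = 39.038 cm gives d_i2 = 7.090 cm.
m_2 = -(7.090)/(39.038) = -0.1816.
The system's lateral magnification is m_1 m_2 = (2.0769)(-0.1816) = -0.3772.

-0.377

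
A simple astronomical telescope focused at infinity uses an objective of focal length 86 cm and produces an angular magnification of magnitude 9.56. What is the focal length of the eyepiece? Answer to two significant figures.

|M| = f_obj/f_eye, so f_eye = f_obj/|M| = 86/9.56 = 8.996 cm.

9.0 cm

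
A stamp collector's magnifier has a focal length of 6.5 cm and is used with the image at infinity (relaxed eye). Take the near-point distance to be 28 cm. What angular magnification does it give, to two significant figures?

4.3

M = D/f = 28/6.5 = 4.308.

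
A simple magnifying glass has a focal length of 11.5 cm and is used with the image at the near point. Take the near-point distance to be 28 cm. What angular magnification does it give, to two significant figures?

M = 1 + D/f = 1 + 28/11.5 = 3.435.

3.4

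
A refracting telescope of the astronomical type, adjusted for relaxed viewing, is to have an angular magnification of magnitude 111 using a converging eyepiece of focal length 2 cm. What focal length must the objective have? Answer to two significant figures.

220 cm

|M| = f_obj/|f_eye|, so f_obj = |M| x |f_eye| = 111.0 x 2 = 222.000 cm.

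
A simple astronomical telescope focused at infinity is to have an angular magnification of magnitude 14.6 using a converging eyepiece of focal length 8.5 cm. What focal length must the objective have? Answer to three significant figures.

124 cm

|M| = f_obj/|f_eye|, so f_obj = |M| x |f_eye| = 14.6 x 8.5 = 124.100 cm.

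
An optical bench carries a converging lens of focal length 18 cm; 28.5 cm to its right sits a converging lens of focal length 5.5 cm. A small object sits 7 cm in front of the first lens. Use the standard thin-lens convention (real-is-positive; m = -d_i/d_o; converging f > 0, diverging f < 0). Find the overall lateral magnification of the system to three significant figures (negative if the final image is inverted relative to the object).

Applying the thin-lens equation to the first lens, 1/18 = 1/7 + 1/d_i1, which gives d_i1 = -11.455 cm.
Its lateral magnification is m_1 = -d_i1/d_o1 = -(-11.455)/7 = 1.6364.
With d_i1 < 0 the first image is virtual and lies on the object side; the object distance for lens 2 is d_o2 = 28.5 - (-11.455) = 39.955 cm.
Applying the thin-lens equation again with f_2 = 5.5 cm and d_o2 = 39.955 cm gives d_i2 = 6.378 cm.
m_2 = -(6.378)/(39.955) = -0.1596.
Total m = m_1 x m_2 = (1.6364)(-0.1596) = -0.2612.

-0.261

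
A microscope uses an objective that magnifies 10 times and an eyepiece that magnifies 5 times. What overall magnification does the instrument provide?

50

The overall magnification of a compound microscope is the product of the objective and eyepiece magnifications:
M = M_obj x M_eye = 10 x 5 = 50.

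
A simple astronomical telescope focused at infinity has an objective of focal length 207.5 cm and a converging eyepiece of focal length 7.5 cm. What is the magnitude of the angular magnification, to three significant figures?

27.7

|M| = f_obj/|f_eye| = 207.5/7.5 = 27.667.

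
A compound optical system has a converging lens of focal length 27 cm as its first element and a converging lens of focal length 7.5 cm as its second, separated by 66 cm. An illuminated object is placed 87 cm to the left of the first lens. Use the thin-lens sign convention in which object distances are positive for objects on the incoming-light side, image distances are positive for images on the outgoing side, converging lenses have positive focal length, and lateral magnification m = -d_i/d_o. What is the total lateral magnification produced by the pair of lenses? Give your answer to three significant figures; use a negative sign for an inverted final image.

0.174

Applying the thin-lens equation to the first lens, 1/27 = 1/87 + 1/d_i1, which gives d_i1 = 39.150 cm.
Its lateral magnification is m_1 = -d_i1/d_o1 = -(39.150)/87 = -0.4500.
The intermediate image is 39.150 cm to the right of lens 1, so d_o2 = L - d_i1 = 66 - 39.150 = 26.850 cm.
Applying the thin-lens equation again with f_2 = 7.5 cm and d_o2 = 26.850 cm gives d_i2 = 10.407 cm.
m_2 = -(10.407)/(26.850) = -0.3876.
Total m = m_1 x m_2 = (-0.4500)(-0.3876) = 0.1744.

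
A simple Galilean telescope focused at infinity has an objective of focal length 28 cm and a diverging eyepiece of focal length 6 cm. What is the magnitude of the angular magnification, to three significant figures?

|M| = f_obj/|f_eye| = 28/6 = 4.667.

4.67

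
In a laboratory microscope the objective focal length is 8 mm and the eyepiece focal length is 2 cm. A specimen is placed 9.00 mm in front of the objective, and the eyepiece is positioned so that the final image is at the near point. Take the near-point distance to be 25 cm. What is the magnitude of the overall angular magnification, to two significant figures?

Convert to cm: f_obj = 8 mm = 0.8 cm; d_o = 9.00 mm = 0.90 cm.
Objective: 1/d_i = 1/f_obj - 1/d_o = 1/0.8 - 1/0.90 = 0.13889 cm^-1, so d_i = 7.200 cm.
m_obj = -d_i/d_o = -7.200/0.90 = -8.000.
Eyepiece angular magnification (image at near point): M_eye = 1 + D/f_e = 1 + 25/2 = 13.500.
Overall M = m_obj x M_eye = (-8.000)(13.500) = -108.00.
|M| = 108.00.

110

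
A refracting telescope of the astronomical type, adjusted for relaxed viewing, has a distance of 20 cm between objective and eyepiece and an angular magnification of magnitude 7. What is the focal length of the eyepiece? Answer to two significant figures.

In normal adjustment the tube length equals f_obj + f_eye and |M| = f_obj/f_eye.
So f_obj = 7 f_eye and 7 f_eye + f_eye = 20 cm, giving f_eye = 20/8 = 2.500 cm and f_obj = 17.500 cm.

2.5 cm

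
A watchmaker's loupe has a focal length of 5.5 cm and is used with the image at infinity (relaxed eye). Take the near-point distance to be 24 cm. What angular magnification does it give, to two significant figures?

4.4

M = D/f = 24/5.5 = 4.364.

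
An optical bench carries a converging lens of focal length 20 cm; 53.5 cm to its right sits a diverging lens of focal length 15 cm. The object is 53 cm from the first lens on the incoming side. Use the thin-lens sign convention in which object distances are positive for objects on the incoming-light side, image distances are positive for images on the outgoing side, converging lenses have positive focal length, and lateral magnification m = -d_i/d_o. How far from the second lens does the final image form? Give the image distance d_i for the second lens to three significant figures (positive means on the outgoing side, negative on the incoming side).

Applying the thin-lens equation to the first lens, 1/20 = 1/53 + 1/d_i1, which gives d_i1 = 32.121 cm.
Object distance for lens 2: d_o2 = 53.5 - 32.121 = 21.379 cm.
Applying the thin-lens equation again with f_2 = -15 cm and d_o2 = 21.379 cm gives d_i2 = -8.815 cm.

-8.82 cm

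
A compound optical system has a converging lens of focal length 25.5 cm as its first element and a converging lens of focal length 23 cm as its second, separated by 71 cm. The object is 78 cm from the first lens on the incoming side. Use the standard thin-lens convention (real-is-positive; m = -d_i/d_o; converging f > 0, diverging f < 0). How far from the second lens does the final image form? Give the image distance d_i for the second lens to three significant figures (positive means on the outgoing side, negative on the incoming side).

75.3 cm

Applying the thin-lens equation to the first lens, 1/25.5 = 1/78 + 1/d_i1, which gives d_i1 = 37.886 cm.
The intermediate image is 37.886 cm to the right of lens 1, so d_o2 = L - d_i1 = 71 - 37.886 = 33.114 cm.
Applying the thin-lens equation again with f_2 = 23 cm and d_o2 = 33.114 cm gives d_i2 = 75.302 cm.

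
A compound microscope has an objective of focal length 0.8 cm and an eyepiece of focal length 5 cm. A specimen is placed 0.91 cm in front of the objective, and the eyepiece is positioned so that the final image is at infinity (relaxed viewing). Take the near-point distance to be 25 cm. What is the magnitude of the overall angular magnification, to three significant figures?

36.4

Objective: 1/d_i = 1/f_obj - 1/d_o = 1/0.8 - 1/0.91 = 0.15110 cm^-1, so d_i = 6.618 cm.
m_obj = -d_i/d_o = -6.618/0.91 = -7.273.
Eyepiece angular magnification (image at infinity): M_eye = D/f_e = 25/5 = 5.000.
Overall M = m_obj x M_eye = (-7.273)(5.000) = -36.36.
|M| = 36.36.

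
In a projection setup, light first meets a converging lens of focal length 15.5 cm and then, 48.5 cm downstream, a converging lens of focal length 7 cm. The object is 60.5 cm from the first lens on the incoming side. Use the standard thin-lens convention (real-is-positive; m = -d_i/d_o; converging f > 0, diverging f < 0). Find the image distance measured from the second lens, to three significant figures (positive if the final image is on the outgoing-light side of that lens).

First lens: d_i1 = 1/(1/15.5 - 1/60.5) = 20.839 cm.
The intermediate image is 20.839 cm to the right of lens 1, so d_o2 = L - d_i1 = 48.5 - 20.839 = 27.661 cm.
Second lens: d_i2 = 1/(1/7 - 1/(27.661)) = 9.372 cm.

9.37 cm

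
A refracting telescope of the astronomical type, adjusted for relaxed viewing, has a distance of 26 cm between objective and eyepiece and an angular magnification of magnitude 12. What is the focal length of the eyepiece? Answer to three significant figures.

2.00 cm

In normal adjustment the tube length equals f_obj + f_eye and |M| = f_obj/f_eye.
So f_obj = 12 f_eye and 12 f_eye + f_eye = 26 cm, giving f_eye = 26/13 = 2.000 cm and f_obj = 24.000 cm.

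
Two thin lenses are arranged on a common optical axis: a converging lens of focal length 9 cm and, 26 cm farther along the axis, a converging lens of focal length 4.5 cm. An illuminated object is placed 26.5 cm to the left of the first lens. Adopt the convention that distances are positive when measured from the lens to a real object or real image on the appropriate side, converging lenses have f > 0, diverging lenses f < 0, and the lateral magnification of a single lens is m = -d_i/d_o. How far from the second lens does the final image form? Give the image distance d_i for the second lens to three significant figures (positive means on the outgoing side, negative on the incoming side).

Lens 1: 1/d_i1 = 1/f_1 - 1/d_o1 = 1/9 - 1/26.5 = 0.07338 cm^-1, so d_i1 = 13.629 cm.
The intermediate image is 13.629 cm to the right of lens 1, so d_o2 = L - d_i1 = 26 - 13.629 = 12.371 cm.
Lens 2: 1/d_i2 = 1/f_2 - 1/d_o2 = 1/4.5 - 1/(12.371) = 0.14139 cm^-1, so d_i2 = 7.073 cm.

7.07 cm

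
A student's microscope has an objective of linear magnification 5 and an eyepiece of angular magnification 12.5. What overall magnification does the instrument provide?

62.5

The overall magnification of a compound microscope is the product of the objective and eyepiece magnifications:
M = M_obj x M_eye = 5 x 12.5 = 62.5.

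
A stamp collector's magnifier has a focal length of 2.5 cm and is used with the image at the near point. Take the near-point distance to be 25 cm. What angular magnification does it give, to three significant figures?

11.0

M = 1 + D/f = 1 + 25/2.5 = 11.000.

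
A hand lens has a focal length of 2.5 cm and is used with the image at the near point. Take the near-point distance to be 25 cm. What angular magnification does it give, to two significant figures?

M = 1 + D/f = 1 + 25/2.5 = 11.000.

11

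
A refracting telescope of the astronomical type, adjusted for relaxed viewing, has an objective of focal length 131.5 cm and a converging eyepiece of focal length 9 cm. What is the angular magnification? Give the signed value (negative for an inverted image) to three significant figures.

-14.6

M = -f_obj/f_eye = -131.5/(9) = -14.611.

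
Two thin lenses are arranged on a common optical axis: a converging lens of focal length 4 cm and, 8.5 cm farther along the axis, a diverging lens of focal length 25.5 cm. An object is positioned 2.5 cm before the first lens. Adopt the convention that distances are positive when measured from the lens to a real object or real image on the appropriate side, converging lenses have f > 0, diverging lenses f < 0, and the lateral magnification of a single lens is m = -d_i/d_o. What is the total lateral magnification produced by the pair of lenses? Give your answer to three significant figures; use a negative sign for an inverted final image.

First lens: d_i1 = 1/(1/4 - 1/2.5) = -6.667 cm.
m_1 = -(-6.667)/2.5 = 2.6667.
The intermediate image is virtual, 6.667 cm to the left of lens 1, so d_o2 = L - d_i1 = 8.5 - (-6.667) = 15.167 cm.
Second lens: d_i2 = 1/(1/(-25.5) - 1/(15.167)) = -9.510 cm.
m_2 = -(-9.510)/(15.167) = 0.6270.
The system's lateral magnification is m_1 m_2 = (2.6667)(0.6270) = 1.6721.

1.67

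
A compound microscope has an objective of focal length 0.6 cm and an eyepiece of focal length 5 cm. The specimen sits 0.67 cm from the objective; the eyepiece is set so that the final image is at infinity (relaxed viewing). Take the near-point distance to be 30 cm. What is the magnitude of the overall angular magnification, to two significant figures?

51

Objective: 1/d_i = 1/f_obj - 1/d_o = 1/0.6 - 1/0.67 = 0.17413 cm^-1, so d_i = 5.743 cm.
m_obj = -d_i/d_o = -5.743/0.67 = -8.571.
Eyepiece angular magnification (image at infinity): M_eye = D/f_e = 30/5 = 6.000.
Overall M = m_obj x M_eye = (-8.571)(6.000) = -51.43.
|M| = 51.43.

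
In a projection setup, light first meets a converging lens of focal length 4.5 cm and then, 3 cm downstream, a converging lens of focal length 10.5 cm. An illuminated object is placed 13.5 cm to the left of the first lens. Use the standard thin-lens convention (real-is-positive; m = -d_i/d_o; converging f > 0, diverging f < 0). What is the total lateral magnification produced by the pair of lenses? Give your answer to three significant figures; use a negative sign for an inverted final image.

Lens 1: 1/d_i1 = 1/f_1 - 1/d_o1 = 1/4.5 - 1/13.5 = 0.14815 cm^-1, so d_i1 = 6.750 cm.
m_1 = -(6.750)/13.5 = -0.5000.
This image would form 6.750 cm past lens 1, i.e. 3.750 cm beyond lens 2, so it is a virtual object for lens 2: d_o2 = 3 - 6.750 = -3.750 cm.
Lens 2: 1/d_i2 = 1/f_2 - 1/d_o2 = 1/10.5 - 1/(-3.750) = 0.36190 cm^-1, so d_i2 = 2.763 cm.
m_2 = -(2.763)/(-3.750) = 0.7368.
The system's lateral magnification is m_1 m_2 = (-0.5000)(0.7368) = -0.3684.

-0.368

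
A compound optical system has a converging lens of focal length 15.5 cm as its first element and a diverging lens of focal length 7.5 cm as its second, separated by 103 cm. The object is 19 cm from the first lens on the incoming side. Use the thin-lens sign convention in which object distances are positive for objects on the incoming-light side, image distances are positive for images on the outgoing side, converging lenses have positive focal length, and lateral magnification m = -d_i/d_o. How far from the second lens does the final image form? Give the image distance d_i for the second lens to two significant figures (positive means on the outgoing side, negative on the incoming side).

-5.4 cm

Lens 1: 1/d_i1 = 1/f_1 - 1/d_o1 = 1/15.5 - 1/19 = 0.01188 cm^-1, so d_i1 = 84.143 cm.
That image sits 18.857 cm in front of the second lens, so d_o2 = 18.857 cm.
Lens 2: 1/d_i2 = 1/f_2 - 1/d_o2 = 1/(-7.5) - 1/(18.857) = -0.18636 cm^-1, so d_i2 = -5.366 cm.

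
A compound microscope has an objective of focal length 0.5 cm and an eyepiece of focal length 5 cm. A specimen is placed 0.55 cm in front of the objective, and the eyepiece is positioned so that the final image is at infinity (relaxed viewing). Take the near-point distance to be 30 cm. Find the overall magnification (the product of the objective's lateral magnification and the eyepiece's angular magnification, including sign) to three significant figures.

-60.0

Objective: 1/d_i = 1/f_obj - 1/d_o = 1/0.5 - 1/0.55 = 0.18182 cm^-1, so d_i = 5.500 cm.
m_obj = -d_i/d_o = -5.500/0.55 = -10.000.
Eyepiece angular magnification (image at infinity): M_eye = D/f_e = 30/5 = 6.000.
Overall M = m_obj x M_eye = (-10.000)(6.000) = -60.00.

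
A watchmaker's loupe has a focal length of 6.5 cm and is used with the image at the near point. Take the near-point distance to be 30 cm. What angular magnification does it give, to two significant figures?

M = 1 + D/f = 1 + 30/6.5 = 5.615.

5.6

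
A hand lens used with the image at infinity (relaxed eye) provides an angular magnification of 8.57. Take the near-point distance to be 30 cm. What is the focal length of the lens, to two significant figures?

For the image at infinity, M = D/f.
f = D/M = 30/8.57 = 3.501 cm.

3.5 cm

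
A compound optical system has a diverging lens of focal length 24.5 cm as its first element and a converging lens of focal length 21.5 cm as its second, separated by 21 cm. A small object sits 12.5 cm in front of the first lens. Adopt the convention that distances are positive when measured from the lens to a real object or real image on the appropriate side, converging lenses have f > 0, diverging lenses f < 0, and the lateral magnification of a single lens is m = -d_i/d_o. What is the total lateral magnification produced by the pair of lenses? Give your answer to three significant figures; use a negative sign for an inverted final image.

-1.83

Applying the thin-lens equation to the first lens, 1/(-24.5) = 1/12.5 + 1/d_i1, which gives d_i1 = -8.277 cm.
Its lateral magnification is m_1 = -d_i1/d_o1 = -(-8.277)/12.5 = 0.6622.
With d_i1 < 0 the first image is virtual and lies on the object side; the object distance for lens 2 is d_o2 = 21 - (-8.277) = 29.277 cm.
Applying the thin-lens equation again with f_2 = 21.5 cm and d_o2 = 29.277 cm gives d_i2 = 80.938 cm.
m_2 = -(80.938)/(29.277) = -2.7646.
Overall magnification: m = m_1 m_2 = -1.8306.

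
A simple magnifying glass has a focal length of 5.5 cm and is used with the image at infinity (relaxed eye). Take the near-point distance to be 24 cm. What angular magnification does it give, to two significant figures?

M = D/f = 24/5.5 = 4.364.

4.4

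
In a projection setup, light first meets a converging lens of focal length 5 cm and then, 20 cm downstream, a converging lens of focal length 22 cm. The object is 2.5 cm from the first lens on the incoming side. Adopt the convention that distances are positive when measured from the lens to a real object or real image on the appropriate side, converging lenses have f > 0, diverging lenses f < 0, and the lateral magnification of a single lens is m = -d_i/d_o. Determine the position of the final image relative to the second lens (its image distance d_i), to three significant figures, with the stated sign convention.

183 cm

First lens: d_i1 = 1/(1/5 - 1/2.5) = -5.000 cm.
The intermediate image is virtual, 5.000 cm to the left of lens 1, so d_o2 = L - d_i1 = 20 - (-5.000) = 25.000 cm.
Second lens: d_i2 = 1/(1/22 - 1/(25.000)) = 183.333 cm.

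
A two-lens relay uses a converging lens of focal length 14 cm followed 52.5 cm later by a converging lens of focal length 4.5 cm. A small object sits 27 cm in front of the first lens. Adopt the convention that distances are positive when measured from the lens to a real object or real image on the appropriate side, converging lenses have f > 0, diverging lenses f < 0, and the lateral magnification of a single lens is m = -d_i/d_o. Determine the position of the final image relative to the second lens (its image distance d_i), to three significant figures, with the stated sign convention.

Applying the thin-lens equation to the first lens, 1/14 = 1/27 + 1/d_i1, which gives d_i1 = 29.077 cm.
That image sits 23.423 cm in front of the second lens, so d_o2 = 23.423 cm.
Applying the thin-lens equation again with f_2 = 4.5 cm and d_o2 = 23.423 cm gives d_i2 = 5.570 cm.

5.57 cm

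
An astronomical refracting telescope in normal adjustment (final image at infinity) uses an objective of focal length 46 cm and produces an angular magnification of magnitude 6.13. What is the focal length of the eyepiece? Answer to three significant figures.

|M| = f_obj/f_eye, so f_eye = f_obj/|M| = 46/6.13 = 7.504 cm.

7.50 cm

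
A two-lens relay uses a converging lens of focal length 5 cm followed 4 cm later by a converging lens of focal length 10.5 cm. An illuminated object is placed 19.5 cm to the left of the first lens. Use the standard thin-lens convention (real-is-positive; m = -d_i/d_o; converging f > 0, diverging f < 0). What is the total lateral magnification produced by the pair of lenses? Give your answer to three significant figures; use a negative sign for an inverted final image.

Applying the thin-lens equation to the first lens, 1/5 = 1/19.5 + 1/d_i1, which gives d_i1 = 6.724 cm.
Its lateral magnification is m_1 = -d_i1/d_o1 = -(6.724)/19.5 = -0.3448.
This image would form 6.724 cm past lens 1, i.e. 2.724 cm beyond lens 2, so it is a virtual object for lens 2: d_o2 = 4 - 6.724 = -2.724 cm.
Applying the thin-lens equation again with f_2 = 10.5 cm and d_o2 = -2.724 cm gives d_i2 = 2.163 cm.
m_2 = -(2.163)/(-2.724) = 0.7940.
The system's lateral magnification is m_1 m_2 = (-0.3448)(0.7940) = -0.2738.

-0.274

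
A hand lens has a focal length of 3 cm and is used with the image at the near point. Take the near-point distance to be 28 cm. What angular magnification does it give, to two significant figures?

M = 1 + D/f = 1 + 28/3 = 10.333.

10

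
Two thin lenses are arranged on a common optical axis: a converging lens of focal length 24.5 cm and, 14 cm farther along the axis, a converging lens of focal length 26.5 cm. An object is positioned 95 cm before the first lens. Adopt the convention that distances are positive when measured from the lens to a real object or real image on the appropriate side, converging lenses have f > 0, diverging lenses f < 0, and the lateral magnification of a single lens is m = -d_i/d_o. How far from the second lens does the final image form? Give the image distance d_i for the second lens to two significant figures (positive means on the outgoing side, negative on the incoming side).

11 cm

Applying the thin-lens equation to the first lens, 1/24.5 = 1/95 + 1/d_i1, which gives d_i1 = 33.014 cm.
Since 33.014 cm > 14 cm, the first image lies past the second lens and serves as a virtual object: d_o2 = L - d_i1 = -19.014 cm.
Applying the thin-lens equation again with f_2 = 26.5 cm and d_o2 = -19.014 cm gives d_i2 = 11.071 cm.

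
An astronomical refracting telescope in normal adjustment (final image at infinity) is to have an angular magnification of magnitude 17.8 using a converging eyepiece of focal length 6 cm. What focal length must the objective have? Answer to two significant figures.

|M| = f_obj/|f_eye|, so f_obj = |M| x |f_eye| = 17.8 x 6 = 106.800 cm.

110 cm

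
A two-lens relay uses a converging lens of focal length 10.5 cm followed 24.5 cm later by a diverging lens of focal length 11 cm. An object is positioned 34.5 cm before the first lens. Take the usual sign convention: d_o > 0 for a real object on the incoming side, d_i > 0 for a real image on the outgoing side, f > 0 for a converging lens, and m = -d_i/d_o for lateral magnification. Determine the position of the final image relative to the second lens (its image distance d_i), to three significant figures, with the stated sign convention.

First lens: d_i1 = 1/(1/10.5 - 1/34.5) = 15.094 cm.
The intermediate image is 15.094 cm to the right of lens 1, so d_o2 = L - d_i1 = 24.5 - 15.094 = 9.406 cm.
Second lens: d_i2 = 1/(1/(-11) - 1/(9.406)) = -5.070 cm.

-5.07 cm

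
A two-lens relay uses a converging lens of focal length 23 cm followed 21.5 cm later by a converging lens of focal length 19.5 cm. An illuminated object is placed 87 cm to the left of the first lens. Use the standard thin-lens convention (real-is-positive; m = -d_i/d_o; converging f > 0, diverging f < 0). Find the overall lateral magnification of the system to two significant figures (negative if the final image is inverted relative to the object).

-0.24

First lens: d_i1 = 1/(1/23 - 1/87) = 31.266 cm.
m_1 = -(31.266)/87 = -0.3594.
This image would form 31.266 cm past lens 1, i.e. 9.766 cm beyond lens 2, so it is a virtual object for lens 2: d_o2 = 21.5 - 31.266 = -9.766 cm.
Second lens: d_i2 = 1/(1/19.5 - 1/(-9.766)) = 6.507 cm.
m_2 = -(6.507)/(-9.766) = 0.6663.
Total m = m_1 x m_2 = (-0.3594)(0.6663) = -0.2395.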